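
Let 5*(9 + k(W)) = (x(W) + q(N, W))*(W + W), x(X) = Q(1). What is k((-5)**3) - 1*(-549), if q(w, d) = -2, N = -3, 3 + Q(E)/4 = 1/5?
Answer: 1200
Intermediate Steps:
Q(E) = -56/5 (Q(E) = -12 + 4/5 = -56/5)
x(X) = -56/5
k(W) = -9 - 132*W/25 (k(W) = -9 + ((-56/5 - 2)*(W + W))/5 = -9 + (-132*W/5)/5 = -9 - 132*W/25)
k((-5)**3) - 1*(-549) = (-9 - 132/25*(-5)**3) - 1*(-549) = (-9 - 132/25*(-125)) + 549 = (-9 + 660) + 549 = 651 + 549 = 1200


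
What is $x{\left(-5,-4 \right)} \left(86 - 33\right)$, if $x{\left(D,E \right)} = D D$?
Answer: $1325$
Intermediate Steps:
$x{\left(D,E \right)} = D^{2}$
$x{\left(-5,-4 \right)} \left(86 - 33\right) = \left(-5\right)^{2} \left(86 - 33\right) = 25 \cdot 53 = 1325$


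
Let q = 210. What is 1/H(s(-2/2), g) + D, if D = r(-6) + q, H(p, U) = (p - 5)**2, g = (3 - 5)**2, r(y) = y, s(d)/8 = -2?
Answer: 89965/441 ≈ 204.00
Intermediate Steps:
s(d) = -16 (s(d) = 8*(-2) = -16)
g = 4 (g = (-2)**2 = 4)
H(p, U) = (-5 + p)**2
D = 204 (D = -6 + 210 = 204)
1/H(s(-2/2), g) + D = 1/((-5 - 16)**2) + 204 = 1/((-21)**2) + 204 = 1/441 + 204 = 89965/441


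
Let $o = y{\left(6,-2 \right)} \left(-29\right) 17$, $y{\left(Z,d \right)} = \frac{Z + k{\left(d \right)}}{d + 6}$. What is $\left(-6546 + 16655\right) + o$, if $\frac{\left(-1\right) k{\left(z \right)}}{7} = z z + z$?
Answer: $11095$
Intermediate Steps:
$k{\left(z \right)} = - 7 z - 7 z^{2}$ ($k{\left(z \right)} = - 7 \left(z z + z\right) = - 7 \left(z^{2} + z\right) = - 7 \left(z + z^{2}\right) = - 7 z - 7 z^{2}$)
$y{\left(Z,d \right)} = \frac{Z - 7 d \left(1 + d\right)}{6 + d}$ ($y{\left(Z,d \right)} = \frac{Z - 7 d \left(1 + d\right)}{d + 6} = \frac{Z - 7 d \left(1 + d\right)}{6 + d}$)
$o = 986$ ($o = \frac{6 - - 14 \left(1 - 2\right)}{6 - 2} \left(-29\right) 17 = \frac{6 - \left(-14\right) \left(-1\right)}{4} \left(-29\right) 17 = \frac{6 - 14}{4} \left(-29\right) 17 = \frac{1}{4} \left(-8\right) \left(-29\right) 17 = \left(-2\right) \left(-29\right) 17 = 58 \cdot 17 = 986$)
$\left(-6546 + 16655\right) + o = \left(-6546 + 16655\right) + 986 = 10109 + 986 = 11095$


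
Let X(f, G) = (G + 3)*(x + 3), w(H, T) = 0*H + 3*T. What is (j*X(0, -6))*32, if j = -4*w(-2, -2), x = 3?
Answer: -13824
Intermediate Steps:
w(H, T) = 3*T (w(H, T) = 0 + 3*T = 3*T)
X(f, G) = 18 + 6*G (X(f, G) = (G + 3)*(3 + 3) = (3 + G)*6 = 18 + 6*G)
j = 24 (j = -12*(-2) = -4*(-6) = 24)
(j*X(0, -6))*32 = (24*(18 + 6*(-6)))*32 = (24*(18 - 36))*32 = (24*(-18))*32 = -432*32 = -13824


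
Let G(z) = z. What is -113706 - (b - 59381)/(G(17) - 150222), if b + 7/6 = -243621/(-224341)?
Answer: -22989481869893767/202182839430 ≈ -1.1371e+5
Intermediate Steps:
b = -108661/1346046 (b = -7/6 - 243621/(-224341) = -7/6 - 243621*(-1/224341) = -7/6 + 243621/224341 = -108661/1346046 ≈ -0.080726)
-113706 - (b - 59381)/(G(17) - 150222) = -113706 - (-108661/1346046 - 59381)/(17 - 150222) = -113706 - (-79929666187)/(1346046*(-150205)) = -113706 - (-79929666187)*(-1)/(1346046*150205) = -113706 - 1*79929666187/202182839430 = -113706 - 79929666187/202182839430 = -22989481869893767/202182839430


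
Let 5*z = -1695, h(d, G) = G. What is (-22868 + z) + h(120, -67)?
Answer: -23274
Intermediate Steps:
z = -339 (z = (⅕)*(-1695) = -339)
(-22868 + z) + h(120, -67) = (-22868 - 339) - 67 = -23207 - 67 = -23274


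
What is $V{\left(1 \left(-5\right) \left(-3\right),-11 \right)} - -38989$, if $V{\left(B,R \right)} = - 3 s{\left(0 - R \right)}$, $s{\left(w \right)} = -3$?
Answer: $38998$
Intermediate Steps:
$V{\left(B,R \right)} = 9$ ($V{\left(B,R \right)} = \left(-3\right) \left(-3\right) = 9$)
$V{\left(1 \left(-5\right) \left(-3\right),-11 \right)} - -38989 = 9 - -38989 = 9 + 38989 = 38998$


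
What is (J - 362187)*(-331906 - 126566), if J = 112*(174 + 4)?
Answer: 156912500472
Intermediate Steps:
J = 19936 (J = 112*178 = 19936)
(J - 362187)*(-331906 - 126566) = (19936 - 362187)*(-331906 - 126566) = -342251*(-458472) = 156912500472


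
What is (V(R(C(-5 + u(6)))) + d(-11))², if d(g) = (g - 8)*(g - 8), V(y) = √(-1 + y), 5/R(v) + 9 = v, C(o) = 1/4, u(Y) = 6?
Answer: (2527 + I*√77)²/49 ≈ 1.3032e+5 + 905.08*I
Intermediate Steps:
C(o) = ¼
R(v) = 5/(-9 + v)
d(g) = (-8 + g)² (d(g) = (-8 + g)*(-8 + g) = (-8 + g)²)
(V(R(C(-5 + u(6)))) + d(-11))² = (√(-1 + 5/(-9 + ¼)) + (-8 - 11)²)² = (√(-1 + 5/(-35/4)) + (-19)²)² = (√(-1 + 5*(-4/35)) + 361)² = (√(-1 - 4/7) + 361)² = (√(-11/7) + 361)² = (I*√77/7 + 361)² = (361 + I*√77/7)²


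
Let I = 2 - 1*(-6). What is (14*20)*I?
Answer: 2240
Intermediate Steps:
I = 8 (I = 2 + 6 = 8)
(14*20)*I = (14*20)*8 = 280*8 = 2240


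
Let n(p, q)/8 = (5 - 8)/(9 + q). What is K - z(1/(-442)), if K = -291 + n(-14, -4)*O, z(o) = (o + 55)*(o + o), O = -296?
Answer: 551927163/488410 ≈ 1130.0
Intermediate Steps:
n(p, q) = -24/(9 + q) (n(p, q) = 8*((5 - 8)/(9 + q)) = 8*(-3/(9 + q)) = -24/(9 + q))
z(o) = 2*o*(55 + o) (z(o) = (55 + o)*(2*o) = 2*o*(55 + o))
K = 5649/5 (K = -291 - 24/(9 - 4)*(-296) = -291 - 24/5*(-296) = -291 + 7104/5 = 5649/5 ≈ 1129.8)
K - z(1/(-442)) = 5649/5 - 2*(55 + 1/(-442))/(-442) = 5649/5 - 2*(-1)*(55 - 1/442)/442 = 5649/5 - 2*(-1)*24309/(442*442) = 5649/5 - 1*(-24309/97682) = 5649/5 + 24309/97682 = 551927163/488410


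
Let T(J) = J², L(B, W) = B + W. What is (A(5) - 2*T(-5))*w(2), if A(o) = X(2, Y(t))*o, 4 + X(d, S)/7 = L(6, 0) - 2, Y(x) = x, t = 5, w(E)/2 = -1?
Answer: 100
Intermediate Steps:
w(E) = -2 (w(E) = 2*(-1) = -2)
X(d, S) = 0 (X(d, S) = -28 + 7*((6 + 0) - 2) = -28 + 7*(6 - 2) = -28 + 7*4 = -28 + 28 = 0)
A(o) = 0 (A(o) = 0*o = 0)
(A(5) - 2*T(-5))*w(2) = (0 - 2*(-5)²)*(-2) = (0 - 2*25)*(-2) = (0 - 50)*(-2) = -50*(-2) = 100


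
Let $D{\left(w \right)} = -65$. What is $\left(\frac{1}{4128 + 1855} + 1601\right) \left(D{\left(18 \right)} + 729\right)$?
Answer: $\frac{6360312576}{5983} \approx 1.0631 \cdot 10^{6}$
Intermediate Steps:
$\left(\frac{1}{4128 + 1855} + 1601\right) \left(D{\left(18 \right)} + 729\right) = \left(\frac{1}{4128 + 1855} + 1601\right) \left(-65 + 729\right) = \left(\frac{1}{5983} + 1601\right) 664 = \frac{9578784}{5983} \cdot 664 = \frac{6360312576}{5983}$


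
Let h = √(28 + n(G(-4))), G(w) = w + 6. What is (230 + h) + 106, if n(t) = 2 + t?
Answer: 336 + 4*√2 ≈ 341.66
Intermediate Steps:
G(w) = 6 + w
h = 4*√2 (h = √(28 + (2 + (6 - 4))) = √(28 + (2 + 2)) = √(28 + 4) = √32 = 4*√2 ≈ 5.6569)
(230 + h) + 106 = (230 + 4*√2) + 106 = 336 + 4*√2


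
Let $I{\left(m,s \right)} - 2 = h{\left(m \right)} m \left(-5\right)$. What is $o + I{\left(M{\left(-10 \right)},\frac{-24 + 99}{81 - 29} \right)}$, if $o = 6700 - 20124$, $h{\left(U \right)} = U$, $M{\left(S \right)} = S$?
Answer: $-13922$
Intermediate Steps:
$o = -13424$ ($o = 6700 - 20124 = -13424$)
$I{\left(m,s \right)} = 2 - 5 m^{2}$ ($I{\left(m,s \right)} = 2 + m m \left(-5\right) = 2 + m^{2} \left(-5\right) = 2 - 5 m^{2}$)
$o + I{\left(M{\left(-10 \right)},\frac{-24 + 99}{81 - 29} \right)} = -13424 + \left(2 - 5 \left(-10\right)^{2}\right) = -13424 + \left(2 - 500\right) = -13424 - 498 = -13922$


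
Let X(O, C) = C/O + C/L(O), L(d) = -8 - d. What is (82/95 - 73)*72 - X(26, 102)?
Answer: -6415548/1235 ≈ -5194.8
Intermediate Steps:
X(O, C) = C/O + C/(-8 - O)
(82/95 - 73)*72 - X(26, 102) = (82/95 - 73)*72 - 8*102/(26*(8 + 26)) = (82*(1/95) - 73)*72 - 8*102/(26*34) = (82/95 - 73)*72 - 8*102/(26*34) = -6853/95*72 - 1*12/13 = -493416/95 - 12/13 = -6415548/1235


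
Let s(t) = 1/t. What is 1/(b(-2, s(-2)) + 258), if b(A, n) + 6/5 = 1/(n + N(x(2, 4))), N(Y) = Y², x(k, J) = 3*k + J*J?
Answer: 4835/1241638 ≈ 0.0038940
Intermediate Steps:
x(k, J) = J² + 3*k (x(k, J) = 3*k + J² = J² + 3*k)
b(A, n) = -6/5 + 1/(484 + n) (b(A, n) = -6/5 + 1/(n + (4² + 3*2)²) = -6/5 + 1/(n + (16 + 6)²) = -6/5 + 1/(n + 22²) = -6/5 + 1/(n + 484) = -6/5 + 1/(484 + n))
1/(b(-2, s(-2)) + 258) = 1/((-2899 - 6/(-2))/(5*(484 + 1/(-2))) + 258) = 1/((-2899 - 6*(-½))/(5*(484 - ½)) + 258) = 1/((-2899 + 3)/(5*(967/2)) + 258) = 1/((⅕)*(2/967)*(-2896) + 258) = 1/(-5792/4835 + 258) = 1/(1241638/4835) = 4835/1241638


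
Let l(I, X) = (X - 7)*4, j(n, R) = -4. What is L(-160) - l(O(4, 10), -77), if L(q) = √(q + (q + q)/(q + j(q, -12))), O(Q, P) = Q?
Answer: 336 + 36*I*√205/41 ≈ 336.0 + 12.572*I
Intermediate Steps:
l(I, X) = -28 + 4*X (l(I, X) = (-7 + X)*4 = -28 + 4*X)
L(q) = √(q + 2*q/(-4 + q)) (L(q) = √(q + (q + q)/(q - 4)) = √(q + (2*q)/(-4 + q)) = √(q + 2*q/(-4 + q)))
L(-160) - l(O(4, 10), -77) = √(-160*(-2 - 160)/(-4 - 160)) - (-28 + 4*(-77)) = √(-160*(-162)/(-164)) - (-28 - 308) = √(-160*(-1/164)*(-162)) - 1*(-336) = √(-6480/41) + 336 = 36*I*√205/41 + 336 = 336 + 36*I*√205/41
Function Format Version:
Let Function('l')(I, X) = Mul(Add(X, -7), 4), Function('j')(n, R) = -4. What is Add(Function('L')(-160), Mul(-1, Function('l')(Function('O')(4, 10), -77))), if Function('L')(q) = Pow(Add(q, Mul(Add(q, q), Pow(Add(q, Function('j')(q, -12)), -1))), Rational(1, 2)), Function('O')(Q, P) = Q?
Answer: Add(336, Mul(Rational(36, 41), I, Pow(205, Rational(1, 2)))) ≈ Add(336.00, Mul(12.572, I))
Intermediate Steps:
Function('l')(I, X) = Add(-28, Mul(4, X)) (Function('l')(I, X) = Mul(Add(-7, X), 4) = Add(-28, Mul(4, X)))
Function('L')(q) = Pow(Add(q, Mul(2, q, Pow(Add(-4, q), -1))), Rational(1, 2)) (Function('L')(q) = Pow(Add(q, Mul(Add(q, q), Pow(Add(q, -4), -1))), Rational(1, 2)) = Pow(Add(q, Mul(Mul(2, q), Pow(Add(-4, q), -1))), Rational(1, 2)) = Pow(Add(q, Mul(2, q, Pow(Add(-4, q), -1))), Rational(1, 2)))
Add(Function('L')(-160), Mul(-1, Function('l')(Function('O')(4, 10), -77))) = Add(Pow(Mul(-160, Pow(Add(-4, -160), -1), Add(-2, -160)), Rational(1, 2)), Mul(-1, Add(-28, Mul(4, -77)))) = Add(Pow(Mul(-160, Pow(-164, -1), -162), Rational(1, 2)), Mul(-1, Add(-28, -308))) = Add(Pow(Mul(-160, Rational(-1, 164), -162), Rational(1, 2)), Mul(-1, -336)) = Add(Pow(Rational(-6480, 41), Rational(1, 2)), 336) = Add(Mul(Rational(36, 41), I, Pow(205, Rational(1, 2))), 336) = Add(336, Mul(Rational(36, 41), I, Pow(205, Rational(1, 2))))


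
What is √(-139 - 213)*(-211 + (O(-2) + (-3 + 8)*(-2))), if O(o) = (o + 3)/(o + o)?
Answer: -885*I*√22 ≈ -4151.0*I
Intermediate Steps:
O(o) = (3 + o)/(2*o) (O(o) = (3 + o)/((2*o)) = (3 + o)*(1/(2*o)) = (3 + o)/(2*o))
√(-139 - 213)*(-211 + (O(-2) + (-3 + 8)*(-2))) = √(-139 - 213)*(-211 + ((½)*(3 - 2)/(-2) + (-3 + 8)*(-2))) = √(-352)*(-211 + ((½)*(-½)*1 + 5*(-2))) = (4*I*√22)*(-211 + (-¼ - 10)) = (4*I*√22)*(-211 - 41/4) = (4*I*√22)*(-885/4) = -885*I*√22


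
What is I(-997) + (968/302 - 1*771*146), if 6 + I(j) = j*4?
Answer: -17600076/151 ≈ -1.1656e+5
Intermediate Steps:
I(j) = -6 + 4*j (I(j) = -6 + j*4 = -6 + 4*j)
I(-997) + (968/302 - 1*771*146) = (-6 + 4*(-997)) + (968/302 - 1*771*146) = (-6 - 3988) + (968*(1/302) - 771*146) = -3994 + (484/151 - 112566) = -3994 - 16996982/151 = -17600076/151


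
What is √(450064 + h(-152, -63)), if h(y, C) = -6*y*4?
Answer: 4*√28357 ≈ 673.58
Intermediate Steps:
h(y, C) = -24*y
√(450064 + h(-152, -63)) = √(450064 - 24*(-152)) = √(450064 + 3648) = √453712 = 4*√28357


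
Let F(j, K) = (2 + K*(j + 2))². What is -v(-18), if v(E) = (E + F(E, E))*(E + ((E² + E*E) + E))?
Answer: -51458184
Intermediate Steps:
F(j, K) = (2 + K*(2 + j))²
v(E) = (E + (2 + E² + 2*E)²)*(2*E + 2*E²) (v(E) = (E + (2 + 2*E + E*E)²)*(E + ((E² + E*E) + E)) = (E + (2 + 2*E + E²)²)*(E + ((E² + E²) + E)) = (E + (2 + E² + 2*E)²)*(E + (2*E² + E)) = (E + (2 + E² + 2*E)²)*(E + (E + 2*E²)) = (E + (2 + E² + 2*E)²)*(2*E + 2*E²))
-v(-18) = -2*(-18)*(4 + (-18)⁵ + 5*(-18)⁴ + 12*(-18)³ + 13*(-18) + 17*(-18)²) = -2*(-18)*(4 - 1889568 + 5*104976 + 12*(-5832) - 234 + 17*324) = -2*(-18)*(4 - 1889568 + 524880 - 69984 - 234 + 5508) = -2*(-18)*(-1429394) = -1*51458184 = -51458184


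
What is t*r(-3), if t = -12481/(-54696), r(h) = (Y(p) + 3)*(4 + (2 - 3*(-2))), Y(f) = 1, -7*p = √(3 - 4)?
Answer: 24962/2279 ≈ 10.953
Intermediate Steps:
p = -I/7 (p = -√(3 - 4)/7 = -I/7 ≈ -0.14286*I)
r(h) = 48 (r(h) = (1 + 3)*(4 + (2 - 3*(-2))) = 4*(4 + (2 + 6)) = 4*(4 + 8) = 4*12 = 48)
t = 12481/54696 (t = -12481*(-1/54696) = 12481/54696 ≈ 0.22819)
t*r(-3) = (12481/54696)*48 = 24962/2279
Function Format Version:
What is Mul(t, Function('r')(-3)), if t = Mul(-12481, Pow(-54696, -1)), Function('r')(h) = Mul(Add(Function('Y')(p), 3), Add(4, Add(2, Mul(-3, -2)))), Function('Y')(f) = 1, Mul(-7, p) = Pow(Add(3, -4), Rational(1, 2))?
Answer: Rational(24962, 2279) ≈ 10.953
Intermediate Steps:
p = Mul(Rational(-1, 7), I) (p = Mul(Rational(-1, 7), Pow(Add(3, -4), Rational(1, 2))) = Mul(Rational(-1, 7), Pow(-1, Rational(1, 2))) = Mul(Rational(-1, 7), I) ≈ Mul(-0.14286, I))
Function('r')(h) = 48 (Function('r')(h) = Mul(Add(1, 3), Add(4, Add(2, Mul(-3, -2)))) = Mul(4, Add(4, Add(2, 6))) = Mul(4, Add(4, 8)) = Mul(4, 12) = 48)
t = Rational(12481, 54696) (t = Mul(-12481, Rational(-1, 54696)) = Rational(12481, 54696) ≈ 0.22819)
Mul(t, Function('r')(-3)) = Mul(Rational(12481, 54696), 48) = Rational(24962, 2279)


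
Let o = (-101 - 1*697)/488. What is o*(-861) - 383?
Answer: 250087/244 ≈ 1024.9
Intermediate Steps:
o = -399/244 (o = (-101 - 697)*(1/488) = -798*1/488 = -399/244 ≈ -1.6352)
o*(-861) - 383 = -399/244*(-861) - 383 = 343539/244 - 383 = 250087/244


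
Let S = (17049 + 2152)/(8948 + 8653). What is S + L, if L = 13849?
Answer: 243775450/17601 ≈ 13850.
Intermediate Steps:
S = 19201/17601 ≈ 1.0909
S + L = 19201/17601 + 13849 = 243775450/17601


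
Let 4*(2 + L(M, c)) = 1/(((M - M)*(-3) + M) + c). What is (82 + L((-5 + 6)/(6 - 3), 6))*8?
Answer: 12166/19 ≈ 640.32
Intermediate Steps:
L(M, c) = -2 + 1/(4*(M + c)) (L(M, c) = -2 + 1/(4*(((M - M)*(-3) + M) + c)) = -2 + 1/(4*((0*(-3) + M) + c)) = -2 + 1/(4*((0 + M) + c)) = -2 + 1/(4*(M + c)))
(82 + L((-5 + 6)/(6 - 3), 6))*8 = (82 + (1/4 - 2*(-5 + 6)/(6 - 3) - 2*6)/((-5 + 6)/(6 - 3) + 6))*8 = (82 + (1/4 - 2/3 - 12)/(1/3 + 6))*8 = (82 + (1/4 - 2/3 - 12)/(1*(1/3) + 6))*8 = (82 + (1/4 - 2*1/3 - 12)/(1/3 + 6))*8 = (82 + (1/4 - 2/3 - 12)/(19/3))*8 = (82 + (3/19)*(-149/12))*8 = (82 - 149/76)*8 = (6083/76)*8 = 12166/19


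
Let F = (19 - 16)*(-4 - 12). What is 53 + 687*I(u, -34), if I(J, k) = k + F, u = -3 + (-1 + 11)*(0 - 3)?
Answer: -56281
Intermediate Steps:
F = -48 (F = 3*(-16) = -48)
u = -33 (u = -3 + 10*(-3) = -3 - 30 = -33)
I(J, k) = -48 + k (I(J, k) = k - 48 = -48 + k)
53 + 687*I(u, -34) = 53 + 687*(-48 - 34) = 53 + 687*(-82) = 53 - 56334 = -56281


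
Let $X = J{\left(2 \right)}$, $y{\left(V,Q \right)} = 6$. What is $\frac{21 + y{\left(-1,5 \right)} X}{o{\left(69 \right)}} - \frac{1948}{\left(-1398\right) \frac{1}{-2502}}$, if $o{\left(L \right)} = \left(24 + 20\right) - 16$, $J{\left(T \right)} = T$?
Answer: $- \frac{22737159}{6524} \approx -3485.2$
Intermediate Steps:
$X = 2$
$o{\left(L \right)} = 28$ ($o{\left(L \right)} = 44 - 16 = 28$)
$\frac{21 + y{\left(-1,5 \right)} X}{o{\left(69 \right)}} - \frac{1948}{\left(-1398\right) \frac{1}{-2502}} = \frac{21 + 6 \cdot 2}{28} - \frac{1948}{\left(-1398\right) \frac{1}{-2502}} = \left(21 + 12\right) \frac{1}{28} - \frac{1948}{\left(-1398\right) \left(- \frac{1}{2502}\right)} = 33 \cdot \frac{1}{28} - \frac{1948}{\frac{233}{417}} = \frac{33}{28} - \frac{812316}{233} = - \frac{22737159}{6524}$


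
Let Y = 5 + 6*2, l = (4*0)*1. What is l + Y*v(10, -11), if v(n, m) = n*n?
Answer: 1700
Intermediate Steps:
v(n, m) = n²
l = 0 (l = 0*1 = 0)
Y = 17 (Y = 5 + 12 = 17)
l + Y*v(10, -11) = 0 + 17*10² = 0 + 17*100 = 0 + 1700 = 1700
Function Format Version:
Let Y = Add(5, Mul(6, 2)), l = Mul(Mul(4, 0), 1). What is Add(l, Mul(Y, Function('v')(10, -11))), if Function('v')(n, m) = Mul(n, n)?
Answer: 1700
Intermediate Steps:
Function('v')(n, m) = Pow(n, 2)
l = 0 (l = Mul(0, 1) = 0)
Y = 17 (Y = Add(5, 12) = 17)
Add(l, Mul(Y, Function('v')(10, -11))) = Add(0, Mul(17, Pow(10, 2))) = Add(0, Mul(17, 100)) = Add(0, 1700) = 1700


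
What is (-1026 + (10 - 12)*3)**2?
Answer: 1065024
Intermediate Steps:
(-1026 + (10 - 12)*3)**2 = (-1026 - 2*3)**2 = (-1026 - 6)**2 = (-1032)**2 = 1065024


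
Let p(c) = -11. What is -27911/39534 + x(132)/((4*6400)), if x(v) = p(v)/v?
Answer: -1429049789/2024140800 ≈ -0.70600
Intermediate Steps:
x(v) = -11/v
-27911/39534 + x(132)/((4*6400)) = -27911/39534 + (-11/132)/((4*6400)) = -27911*1/39534 - 11*1/132/25600 = -27911/39534 - 1/12*1/25600 = -27911/39534 - 1/307200 = -1429049789/2024140800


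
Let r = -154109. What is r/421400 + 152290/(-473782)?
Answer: -68594538119/99825867400 ≈ -0.68714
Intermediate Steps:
r/421400 + 152290/(-473782) = -154109/421400 + 152290/(-473782) = -154109*1/421400 + 152290*(-1/473782) = -154109/421400 - 76145/236891 = -68594538119/99825867400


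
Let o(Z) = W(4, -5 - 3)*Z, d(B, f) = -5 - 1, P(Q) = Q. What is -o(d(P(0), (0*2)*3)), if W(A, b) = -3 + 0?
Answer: -18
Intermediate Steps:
d(B, f) = -6
W(A, b) = -3
o(Z) = -3*Z
-o(d(P(0), (0*2)*3)) = -(-3)*(-6) = -1*18 = -18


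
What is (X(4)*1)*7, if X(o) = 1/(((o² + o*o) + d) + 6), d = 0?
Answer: 7/38 ≈ 0.18421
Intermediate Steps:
X(o) = 1/(6 + 2*o²) (X(o) = 1/(((o² + o*o) + 0) + 6) = 1/(((o² + o²) + 0) + 6) = 1/((2*o² + 0) + 6) = 1/(2*o² + 6) = 1/(6 + 2*o²))
(X(4)*1)*7 = ((1/(2*(3 + 4²)))*1)*7 = ((1/(2*(3 + 16)))*1)*7 = (((½)/19)*1)*7 = (((½)*(1/19))*1)*7 = ((1/38)*1)*7 = (1/38)*7 = 7/38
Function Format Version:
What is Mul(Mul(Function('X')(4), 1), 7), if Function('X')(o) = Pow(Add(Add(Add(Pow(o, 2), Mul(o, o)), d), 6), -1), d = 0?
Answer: Rational(7, 38) ≈ 0.18421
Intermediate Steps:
Function('X')(o) = Pow(Add(6, Mul(2, Pow(o, 2))), -1) (Function('X')(o) = Pow(Add(Add(Add(Pow(o, 2), Mul(o, o)), 0), 6), -1) = Pow(Add(Add(Add(Pow(o, 2), Pow(o, 2)), 0), 6), -1) = Pow(Add(Add(Mul(2, Pow(o, 2)), 0), 6), -1) = Pow(Add(Mul(2, Pow(o, 2)), 6), -1) = Pow(Add(6, Mul(2, Pow(o, 2))), -1))
Mul(Mul(Function('X')(4), 1), 7) = Mul(Mul(Mul(Rational(1, 2), Pow(Add(3, Pow(4, 2)), -1)), 1), 7) = Mul(Mul(Mul(Rational(1, 2), Pow(Add(3, 16), -1)), 1), 7) = Mul(Mul(Mul(Rational(1, 2), Pow(19, -1)), 1), 7) = Mul(Mul(Mul(Rational(1, 2), Rational(1, 19)), 1), 7) = Mul(Mul(Rational(1, 38), 1), 7) = Mul(Rational(1, 38), 7) = Rational(7, 38)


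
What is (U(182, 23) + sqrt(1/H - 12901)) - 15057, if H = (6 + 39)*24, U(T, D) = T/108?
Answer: -812987/54 + I*sqrt(417992370)/180 ≈ -15055.0 + 113.58*I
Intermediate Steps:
U(T, D) = T/108 (U(T, D) = T*(1/108) = T/108)
H = 1080 (H = 45*24 = 1080)
(U(182, 23) + sqrt(1/H - 12901)) - 15057 = ((1/108)*182 + sqrt(1/1080 - 12901)) - 15057 = (91/54 + sqrt(1/1080 - 12901)) - 15057 = (91/54 + sqrt(-13933079/1080)) - 15057 = (91/54 + I*sqrt(417992370)/180) - 15057 = -812987/54 + I*sqrt(417992370)/180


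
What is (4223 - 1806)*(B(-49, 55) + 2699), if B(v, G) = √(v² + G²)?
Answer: 6523483 + 2417*√5426 ≈ 6.7015e+6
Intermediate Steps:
B(v, G) = √(G² + v²)
(4223 - 1806)*(B(-49, 55) + 2699) = (4223 - 1806)*(√(55² + (-49)²) + 2699) = 2417*(√(3025 + 2401) + 2699) = 2417*(√5426 + 2699) = 2417*(2699 + √5426) = 6523483 + 2417*√5426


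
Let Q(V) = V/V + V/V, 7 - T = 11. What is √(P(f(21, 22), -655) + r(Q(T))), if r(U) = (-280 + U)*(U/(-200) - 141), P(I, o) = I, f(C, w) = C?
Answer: √3922178/10 ≈ 198.04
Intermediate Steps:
T = -4 (T = 7 - 1*11 = 7 - 11 = -4)
Q(V) = 2 (Q(V) = 1 + 1 = 2)
r(U) = (-280 + U)*(-141 - U/200) (r(U) = (-280 + U)*(U*(-1/200) - 141) = (-280 + U)*(-U/200 - 141) = (-280 + U)*(-141 - U/200))
√(P(f(21, 22), -655) + r(Q(T))) = √(21 + (39480 - 698/5*2 - 1/200*2²)) = √(21 + (39480 - 1396/5 - 1/200*4)) = √(21 + (39480 - 1396/5 - 1/50)) = √(21 + 1960039/50) = √(1961089/50) = √3922178/10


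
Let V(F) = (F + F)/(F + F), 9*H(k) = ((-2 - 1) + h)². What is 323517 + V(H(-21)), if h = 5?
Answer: 323518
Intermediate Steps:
H(k) = 4/9 (H(k) = ((-2 - 1) + 5)²/9 = (-3 + 5)²/9 = (⅑)*2² = (⅑)*4 = 4/9)
V(F) = 1 (V(F) = (2*F)/((2*F)) = (2*F)*(1/(2*F)) = 1)
323517 + V(H(-21)) = 323517 + 1 = 323518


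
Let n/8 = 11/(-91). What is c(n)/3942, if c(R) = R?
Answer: -44/179361 ≈ -0.00024532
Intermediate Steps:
n = -88/91 (n = 8*(11/(-91)) = 8*(11*(-1/91)) = 8*(-11/91) = -88/91 ≈ -0.96703)
c(n)/3942 = -88/91/3942 = -88/91*1/3942 = -44/179361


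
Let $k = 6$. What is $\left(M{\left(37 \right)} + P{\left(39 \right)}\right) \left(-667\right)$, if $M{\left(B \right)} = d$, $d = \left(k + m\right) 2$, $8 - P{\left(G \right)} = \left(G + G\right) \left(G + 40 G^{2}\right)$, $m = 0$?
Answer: $3167277514$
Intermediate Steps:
$P{\left(G \right)} = 8 - 2 G \left(G + 40 G^{2}\right)$ ($P{\left(G \right)} = 8 - \left(G + G\right) \left(G + 40 G^{2}\right) = 8 - 2 G \left(G + 40 G^{2}\right)$)
$d = 12$ ($d = \left(6 + 0\right) 2 = 6 \cdot 2 = 12$)
$M{\left(B \right)} = 12$
$\left(M{\left(37 \right)} + P{\left(39 \right)}\right) \left(-667\right) = \left(12 - \left(-8 + 3042 + 4745520\right)\right) \left(-667\right) = \left(12 - 4748554\right) \left(-667\right) = \left(-4748542\right) \left(-667\right) = 3167277514$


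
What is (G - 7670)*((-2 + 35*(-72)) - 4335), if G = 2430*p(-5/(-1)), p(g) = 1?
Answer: 35930680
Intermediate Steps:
G = 2430 (G = 2430*1 = 2430)
(G - 7670)*((-2 + 35*(-72)) - 4335) = (2430 - 7670)*((-2 + 35*(-72)) - 4335) = -5240*((-2 - 2520) - 4335) = -5240*(-2522 - 4335) = -5240*(-6857) = 35930680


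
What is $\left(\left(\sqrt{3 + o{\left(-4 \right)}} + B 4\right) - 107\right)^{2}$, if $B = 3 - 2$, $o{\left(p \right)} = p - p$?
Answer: $\left(103 - \sqrt{3}\right)^{2} \approx 10255.0$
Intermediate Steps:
$o{\left(p \right)} = 0$
$B = 1$
$\left(\left(\sqrt{3 + o{\left(-4 \right)}} + B 4\right) - 107\right)^{2} = \left(\left(\sqrt{3 + 0} + 1 \cdot 4\right) - 107\right)^{2} = \left(\left(\sqrt{3} + 4\right) - 107\right)^{2} = \left(\left(4 + \sqrt{3}\right) - 107\right)^{2} = \left(-103 + \sqrt{3}\right)^{2}$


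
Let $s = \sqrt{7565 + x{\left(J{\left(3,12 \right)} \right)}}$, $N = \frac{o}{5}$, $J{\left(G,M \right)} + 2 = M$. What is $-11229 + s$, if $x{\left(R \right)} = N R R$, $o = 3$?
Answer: $-11229 + 5 \sqrt{305} \approx -11142.0$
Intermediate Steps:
$J{\left(G,M \right)} = -2 + M$
$N = \frac{3}{5} \approx 0.6$
$x{\left(R \right)} = \frac{3 R^{2}}{5}$ ($x{\left(R \right)} = \frac{3 R}{5} R = \frac{3 R^{2}}{5}$)
$s = 5 \sqrt{305}$ ($s = \sqrt{7565 + \frac{3 \left(-2 + 12\right)^{2}}{5}} = \sqrt{7565 + \frac{3 \cdot 10^{2}}{5}} = \sqrt{7565 + \frac{3}{5} \cdot 100} = \sqrt{7565 + 60} = \sqrt{7625} = 5 \sqrt{305} \approx 87.321$)
$-11229 + s = -11229 + 5 \sqrt{305}$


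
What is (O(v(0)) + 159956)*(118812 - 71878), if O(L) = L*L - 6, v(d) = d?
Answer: 7507093300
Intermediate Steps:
O(L) = -6 + L**2 (O(L) = L**2 - 6 = -6 + L**2)
(O(v(0)) + 159956)*(118812 - 71878) = ((-6 + 0**2) + 159956)*(118812 - 71878) = ((-6 + 0) + 159956)*46934 = (-6 + 159956)*46934 = 159950*46934 = 7507093300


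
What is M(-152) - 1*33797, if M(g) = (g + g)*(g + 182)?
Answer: -42917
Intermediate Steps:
M(g) = 2*g*(182 + g) (M(g) = (2*g)*(182 + g) = 2*g*(182 + g))
M(-152) - 1*33797 = 2*(-152)*(182 - 152) - 1*33797 = 2*(-152)*30 - 33797 = -9120 - 33797 = -42917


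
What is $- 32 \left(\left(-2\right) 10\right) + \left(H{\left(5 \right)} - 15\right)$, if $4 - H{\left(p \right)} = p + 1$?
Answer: $623$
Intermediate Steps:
$H{\left(p \right)} = 3 - p$ ($H{\left(p \right)} = 4 - \left(p + 1\right) = 4 - \left(1 + p\right) = 3 - p$)
$- 32 \left(\left(-2\right) 10\right) + \left(H{\left(5 \right)} - 15\right) = - 32 \left(\left(-2\right) 10\right) + \left(\left(3 - 5\right) - 15\right) = \left(-32\right) \left(-20\right) + \left(\left(3 - 5\right) - 15\right) = 640 - 17 = 623$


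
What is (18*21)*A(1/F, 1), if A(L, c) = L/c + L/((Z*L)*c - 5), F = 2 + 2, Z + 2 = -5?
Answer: 161/2 ≈ 80.500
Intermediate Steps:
Z = -7 (Z = -2 - 5 = -7)
F = 4
A(L, c) = L/c + L/(-5 - 7*L*c) (A(L, c) = L/c + L/((-7*L)*c - 5) = L/c + L/(-7*L*c - 5) = L/c + L/(-5 - 7*L*c))
(18*21)*A(1/F, 1) = (18*21)*((5 - 1*1 + 7*1/4)/(4*1*(5 + 7*1/4))) = 378*((¼)*1*(5 - 1 + 7*(¼)*1)/(5 + 7*(¼)*1)) = 378*((¼)*1*(5 - 1 + 7/4)/(5 + 7/4)) = 378*((¼)*1*(23/4)/(27/4)) = 378*((¼)*1*(4/27)*(23/4)) = 378*(23/108) = 161/2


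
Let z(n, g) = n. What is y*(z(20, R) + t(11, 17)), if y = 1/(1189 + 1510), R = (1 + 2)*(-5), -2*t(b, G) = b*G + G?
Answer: -82/2699 ≈ -0.030382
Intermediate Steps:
t(b, G) = -G/2 - G*b/2 (t(b, G) = -(b*G + G)/2 = -(G*b + G)/2 = -(G + G*b)/2 = -G/2 - G*b/2)
R = -15 (R = 3*(-5) = -15)
y = 1/2699 ≈ 0.00037051
y*(z(20, R) + t(11, 17)) = (20 - ½*17*(1 + 11))/2699 = (20 - ½*17*12)/2699 = (20 - 102)/2699 = (1/2699)*(-82) = -82/2699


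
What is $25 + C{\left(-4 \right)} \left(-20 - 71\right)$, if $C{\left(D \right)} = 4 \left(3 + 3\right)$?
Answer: $-2159$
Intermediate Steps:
$C{\left(D \right)} = 24$ ($C{\left(D \right)} = 4 \cdot 6 = 24$)
$25 + C{\left(-4 \right)} \left(-20 - 71\right) = 25 + 24 \left(-20 - 71\right) = 25 + 24 \left(-91\right) = 25 - 2184 = -2159$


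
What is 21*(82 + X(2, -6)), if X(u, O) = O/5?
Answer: 8484/5 ≈ 1696.8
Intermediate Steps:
X(u, O) = O/5 (X(u, O) = O*(1/5) = O/5)
21*(82 + X(2, -6)) = 21*(82 + (1/5)*(-6)) = 21*(82 - 6/5) = 21*(404/5) = 8484/5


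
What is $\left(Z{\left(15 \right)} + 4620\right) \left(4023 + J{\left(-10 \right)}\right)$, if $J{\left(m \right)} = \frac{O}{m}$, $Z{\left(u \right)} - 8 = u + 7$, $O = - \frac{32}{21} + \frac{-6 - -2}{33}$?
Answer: $\frac{1440494050}{77} \approx 1.8708 \cdot 10^{7}$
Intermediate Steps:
$O = - \frac{380}{231}$ ($O = \left(-32\right) \frac{1}{21} + \left(-6 + 2\right) \frac{1}{33} = - \frac{32}{21} - \frac{4}{33} = - \frac{380}{231} \approx -1.645$)
$Z{\left(u \right)} = 15 + u$ ($Z{\left(u \right)} = 8 + \left(u + 7\right) = 8 + \left(7 + u\right) = 15 + u$)
$J{\left(m \right)} = - \frac{380}{231 m}$
$\left(Z{\left(15 \right)} + 4620\right) \left(4023 + J{\left(-10 \right)}\right) = \left(\left(15 + 15\right) + 4620\right) \left(4023 - \frac{380}{231 \left(-10\right)}\right) = \left(30 + 4620\right) \left(4023 - - \frac{38}{231}\right) = 4650 \left(4023 + \frac{38}{231}\right) = 4650 \cdot \frac{929351}{231} = \frac{1440494050}{77}$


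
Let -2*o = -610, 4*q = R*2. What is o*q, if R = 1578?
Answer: 240645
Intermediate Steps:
q = 789 (q = (1578*2)/4 = (¼)*3156 = 789)
o = 305 (o = -½*(-610) = 305)
o*q = 305*789 = 240645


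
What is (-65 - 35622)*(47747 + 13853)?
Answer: -2198319200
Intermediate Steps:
(-65 - 35622)*(47747 + 13853) = -35687*61600 = -2198319200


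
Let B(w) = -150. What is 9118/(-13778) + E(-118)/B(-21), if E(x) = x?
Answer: 64526/516675 ≈ 0.12489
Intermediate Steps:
9118/(-13778) + E(-118)/B(-21) = 9118/(-13778) - 118/(-150) = 9118*(-1/13778) - 118*(-1/150) = -4559/6889 + 59/75 = 64526/516675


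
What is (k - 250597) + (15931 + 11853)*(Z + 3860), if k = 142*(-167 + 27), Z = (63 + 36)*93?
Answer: 362783051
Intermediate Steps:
Z = 9207 (Z = 99*93 = 9207)
k = -19880 (k = 142*(-140) = -19880)
(k - 250597) + (15931 + 11853)*(Z + 3860) = (-19880 - 250597) + (15931 + 11853)*(9207 + 3860) = -270477 + 27784*13067 = -270477 + 363053528 = 362783051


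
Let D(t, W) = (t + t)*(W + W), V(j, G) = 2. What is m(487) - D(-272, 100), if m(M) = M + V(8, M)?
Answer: 109289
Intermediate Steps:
D(t, W) = 4*W*t (D(t, W) = (2*t)*(2*W) = 4*W*t)
m(M) = 2 + M (m(M) = M + 2 = 2 + M)
m(487) - D(-272, 100) = (2 + 487) - 4*100*(-272) = 489 - 1*(-108800) = 489 + 108800 = 109289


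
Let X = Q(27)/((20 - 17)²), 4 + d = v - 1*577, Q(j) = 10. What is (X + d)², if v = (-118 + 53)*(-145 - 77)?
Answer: 15537871801/81 ≈ 1.9183e+8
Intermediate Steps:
v = 14430 (v = -65*(-222) = 14430)
d = 13849 (d = -4 + (14430 - 1*577) = -4 + (14430 - 577) = -4 + 13853 = 13849)
X = 10/9 (X = 10/((20 - 17)²) = 10/(3²) = 10/9 ≈ 1.1111)
(X + d)² = (10/9 + 13849)² = (124651/9)² = 15537871801/81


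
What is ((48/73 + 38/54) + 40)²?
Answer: 6645999529/3884841 ≈ 1710.8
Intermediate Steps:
((48/73 + 38/54) + 40)² = ((48*(1/73) + 38*(1/54)) + 40)² = ((48/73 + 19/27) + 40)² = (2683/1971 + 40)² = (81523/1971)² = 6645999529/3884841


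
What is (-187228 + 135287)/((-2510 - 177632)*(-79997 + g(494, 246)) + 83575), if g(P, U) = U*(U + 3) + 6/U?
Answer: -2129581/138435708179 ≈ -1.5383e-5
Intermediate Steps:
g(P, U) = 6/U + U*(3 + U) (g(P, U) = U*(3 + U) + 6/U = 6/U + U*(3 + U))
(-187228 + 135287)/((-2510 - 177632)*(-79997 + g(494, 246)) + 83575) = (-187228 + 135287)/((-2510 - 177632)*(-79997 + (6 + 246²*(3 + 246))/246) + 83575) = -51941/(-180142*(-79997 + (6 + 60516*249)/246) + 83575) = -51941/(-180142*(-79997 + (6 + 15068484)/246) + 83575) = -51941/(-180142*(-79997 + (1/246)*15068490) + 83575) = -51941/(-180142*(-79997 + 2511415/41) + 83575) = -51941/(-180142*(-768462/41) + 83575) = -51941/(138432281604/41 + 83575) = -51941/138435708179/41 = -51941*41/138435708179 = -2129581/138435708179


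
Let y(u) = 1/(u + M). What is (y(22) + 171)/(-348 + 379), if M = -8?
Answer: 2395/434 ≈ 5.5184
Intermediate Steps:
y(u) = 1/(-8 + u) (y(u) = 1/(u - 8) = 1/(-8 + u))
(y(22) + 171)/(-348 + 379) = (1/(-8 + 22) + 171)/(-348 + 379) = (1/14 + 171)/31 = (1/14 + 171)*(1/31) = (2395/14)*(1/31) = 2395/434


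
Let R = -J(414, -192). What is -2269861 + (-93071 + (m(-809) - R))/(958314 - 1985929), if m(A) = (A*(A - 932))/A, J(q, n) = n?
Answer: -80432521259/35435 ≈ -2.2699e+6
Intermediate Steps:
R = 192 (R = -1*(-192) = 192)
m(A) = -932 + A (m(A) = (A*(-932 + A))/A = -932 + A)
-2269861 + (-93071 + (m(-809) - R))/(958314 - 1985929) = -2269861 + (-93071 + ((-932 - 809) - 1*192))/(958314 - 1985929) = -2269861 + (-93071 + (-1741 - 192))/(-1027615) = -2269861 + (-93071 - 1933)*(-1/1027615) = -2269861 - 95004*(-1/1027615) = -2269861 + 3276/35435 = -80432521259/35435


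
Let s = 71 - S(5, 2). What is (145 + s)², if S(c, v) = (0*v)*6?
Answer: 46656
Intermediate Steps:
S(c, v) = 0 (S(c, v) = 0*6 = 0)
s = 71 (s = 71 - 1*0 = 71 + 0 = 71)
(145 + s)² = (145 + 71)² = 216² = 46656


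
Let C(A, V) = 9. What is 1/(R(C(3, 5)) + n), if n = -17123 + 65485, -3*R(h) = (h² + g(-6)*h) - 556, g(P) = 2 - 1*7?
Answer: 3/145606 ≈ 2.0604e-5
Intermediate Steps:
g(P) = -5 (g(P) = 2 - 7 = -5)
R(h) = 556/3 - h²/3 + 5*h/3 (R(h) = -((h² - 5*h) - 556)/3 = -(-556 + h² - 5*h)/3 = 556/3 - h²/3 + 5*h/3)
n = 48362
1/(R(C(3, 5)) + n) = 1/((556/3 - ⅓*9² + (5/3)*9) + 48362) = 1/((556/3 - ⅓*81 + 15) + 48362) = 1/((556/3 - 27 + 15) + 48362) = 1/(520/3 + 48362) = 1/(145606/3) = 3/145606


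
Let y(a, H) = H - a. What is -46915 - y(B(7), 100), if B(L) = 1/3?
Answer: -141044/3 ≈ -47015.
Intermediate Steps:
B(L) = ⅓
-46915 - y(B(7), 100) = -46915 - (100 - 1*⅓) = -46915 - (100 - ⅓) = -46915 - 1*299/3 = -46915 - 299/3 = -141044/3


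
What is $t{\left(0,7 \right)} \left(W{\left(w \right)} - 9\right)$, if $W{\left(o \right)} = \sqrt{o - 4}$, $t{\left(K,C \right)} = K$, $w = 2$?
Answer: $0$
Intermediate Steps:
$W{\left(o \right)} = \sqrt{-4 + o}$
$t{\left(0,7 \right)} \left(W{\left(w \right)} - 9\right) = 0 \left(\sqrt{-4 + 2} - 9\right) = 0 \left(\sqrt{-2} - 9\right) = 0 \left(i \sqrt{2} - 9\right) = 0 \left(-9 + i \sqrt{2}\right) = 0$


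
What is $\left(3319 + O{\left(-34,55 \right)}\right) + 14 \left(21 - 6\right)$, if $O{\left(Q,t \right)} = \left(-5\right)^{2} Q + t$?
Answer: $2734$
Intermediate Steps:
$O{\left(Q,t \right)} = t + 25 Q$ ($O{\left(Q,t \right)} = 25 Q + t = t + 25 Q$)
$\left(3319 + O{\left(-34,55 \right)}\right) + 14 \left(21 - 6\right) = \left(3319 + \left(55 + 25 \left(-34\right)\right)\right) + 14 \left(21 - 6\right) = \left(3319 + \left(55 - 850\right)\right) + 14 \cdot 15 = \left(3319 - 795\right) + 210 = 2524 + 210 = 2734$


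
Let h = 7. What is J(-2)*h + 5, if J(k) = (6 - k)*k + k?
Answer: -121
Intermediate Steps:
J(k) = k + k*(6 - k) (J(k) = k*(6 - k) + k = k + k*(6 - k))
J(-2)*h + 5 = -2*(7 - 1*(-2))*7 + 5 = -2*(7 + 2)*7 + 5 = -2*9*7 + 5 = -18*7 + 5 = -126 + 5 = -121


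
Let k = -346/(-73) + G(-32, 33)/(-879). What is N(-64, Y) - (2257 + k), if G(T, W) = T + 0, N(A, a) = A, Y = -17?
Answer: -149238077/64167 ≈ -2325.8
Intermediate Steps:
G(T, W) = T
k = 306470/64167 (k = -346/(-73) - 32/(-879) = -346*(-1/73) - 32*(-1/879) = 346/73 + 32/879 = 306470/64167 ≈ 4.7761)
N(-64, Y) - (2257 + k) = -64 - (2257 + 306470/64167) = -64 - 1*145131389/64167 = -64 - 145131389/64167 = -149238077/64167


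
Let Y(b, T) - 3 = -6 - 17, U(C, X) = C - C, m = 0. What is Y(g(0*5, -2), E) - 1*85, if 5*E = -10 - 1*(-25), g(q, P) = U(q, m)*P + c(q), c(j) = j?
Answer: -105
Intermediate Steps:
U(C, X) = 0
g(q, P) = q (g(q, P) = 0*P + q = 0 + q = q)
E = 3 (E = (-10 - 1*(-25))/5 = (-10 + 25)/5 = (⅕)*15 = 3)
Y(b, T) = -20 (Y(b, T) = 3 + (-6 - 17) = 3 - 23 = -20)
Y(g(0*5, -2), E) - 1*85 = -20 - 1*85 = -20 - 85 = -105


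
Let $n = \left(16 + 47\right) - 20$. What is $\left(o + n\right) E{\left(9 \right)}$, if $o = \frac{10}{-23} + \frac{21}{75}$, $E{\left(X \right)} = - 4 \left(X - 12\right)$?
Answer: $\frac{295632}{575} \approx 514.14$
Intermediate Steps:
$E{\left(X \right)} = 48 - 4 X$ ($E{\left(X \right)} = - 4 \left(-12 + X\right) = 48 - 4 X$)
$n = 43$ ($n = 63 - 20 = 43$)
$o = - \frac{89}{575}$ ($o = 10 \left(- \frac{1}{23}\right) + 21 \cdot \frac{1}{75} = - \frac{10}{23} + \frac{7}{25} = - \frac{89}{575} \approx -0.15478$)
$\left(o + n\right) E{\left(9 \right)} = \left(- \frac{89}{575} + 43\right) \left(48 - 36\right) = \frac{24636 \left(48 - 36\right)}{575} = \frac{24636}{575} \cdot 12 = \frac{295632}{575}$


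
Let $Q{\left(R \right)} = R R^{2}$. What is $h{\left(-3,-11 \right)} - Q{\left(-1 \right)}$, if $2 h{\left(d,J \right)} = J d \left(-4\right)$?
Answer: $-65$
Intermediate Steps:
$h{\left(d,J \right)} = - 2 J d$ ($h{\left(d,J \right)} = \frac{J d \left(-4\right)}{2} = \frac{\left(-4\right) J d}{2} = - 2 J d$)
$Q{\left(R \right)} = R^{3}$
$h{\left(-3,-11 \right)} - Q{\left(-1 \right)} = \left(-2\right) \left(-11\right) \left(-3\right) - \left(-1\right)^{3} = -66 - -1 = -66 + 1 = -65$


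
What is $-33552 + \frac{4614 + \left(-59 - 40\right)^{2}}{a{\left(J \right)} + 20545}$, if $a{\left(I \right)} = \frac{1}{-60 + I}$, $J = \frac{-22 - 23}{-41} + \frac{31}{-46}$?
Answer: $- \frac{25817219248451}{769484953} \approx -33551.0$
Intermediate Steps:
$J = \frac{799}{1886}$ ($J = \left(-45\right) \left(- \frac{1}{41}\right) + 31 \left(- \frac{1}{46}\right) = \frac{45}{41} - \frac{31}{46} = \frac{799}{1886} \approx 0.42365$)
$-33552 + \frac{4614 + \left(-59 - 40\right)^{2}}{a{\left(J \right)} + 20545} = -33552 + \frac{4614 + \left(-59 - 40\right)^{2}}{\frac{1}{-60 + \frac{799}{1886}} + 20545} = -33552 + \frac{4614 + \left(-99\right)^{2}}{\frac{1}{- \frac{112361}{1886}} + 20545} = -33552 + \frac{4614 + 9801}{- \frac{1886}{112361} + 20545} = -33552 + \frac{14415}{\frac{2308454859}{112361}} = -33552 + 14415 \cdot \frac{112361}{2308454859} = -33552 + \frac{539894605}{769484953} = - \frac{25817219248451}{769484953}$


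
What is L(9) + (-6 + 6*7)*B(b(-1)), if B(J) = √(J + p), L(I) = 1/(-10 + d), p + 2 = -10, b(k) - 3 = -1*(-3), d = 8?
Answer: -½ + 36*I*√6 ≈ -0.5 + 88.182*I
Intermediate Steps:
b(k) = 6 (b(k) = 3 - 1*(-3) = 3 + 3 = 6)
p = -12 (p = -2 - 10 = -12)
L(I) = -½ (L(I) = 1/(-10 + 8) = 1/(-2) = -½)
B(J) = √(-12 + J) (B(J) = √(J - 12) = √(-12 + J))
L(9) + (-6 + 6*7)*B(b(-1)) = -½ + (-6 + 6*7)*√(-12 + 6) = -½ + (-6 + 42)*√(-6) = -½ + 36*(I*√6) = -½ + 36*I*√6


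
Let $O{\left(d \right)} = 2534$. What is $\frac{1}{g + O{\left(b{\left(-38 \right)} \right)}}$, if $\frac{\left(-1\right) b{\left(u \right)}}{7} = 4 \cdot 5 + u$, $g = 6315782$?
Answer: $\frac{1}{6318316} \approx 1.5827 \cdot 10^{-7}$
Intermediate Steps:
$b{\left(u \right)} = -140 - 7 u$ ($b{\left(u \right)} = - 7 \left(4 \cdot 5 + u\right) = - 7 \left(20 + u\right) = -140 - 7 u$)
$\frac{1}{g + O{\left(b{\left(-38 \right)} \right)}} = \frac{1}{6315782 + 2534} = \frac{1}{6318316}$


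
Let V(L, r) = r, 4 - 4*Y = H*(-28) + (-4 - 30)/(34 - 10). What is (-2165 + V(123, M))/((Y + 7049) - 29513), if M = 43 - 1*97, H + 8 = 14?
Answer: 106512/1076191 ≈ 0.098971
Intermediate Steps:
H = 6 (H = -8 + 14 = 6)
Y = 2081/48 (Y = 1 - (6*(-28) + (-4 - 30)/(34 - 10))/4 = 1 - (-168 - 34/24)/4 = 1 - (-168 - 34*1/24)/4 = 1 - (-168 - 17/12)/4 = 1 - ¼*(-2033/12) = 1 + 2033/48 = 2081/48 ≈ 43.354)
M = -54 (M = 43 - 97 = -54)
(-2165 + V(123, M))/((Y + 7049) - 29513) = (-2165 - 54)/((2081/48 + 7049) - 29513) = -2219/(340433/48 - 29513) = -2219/(-1076191/48) = -2219*(-48/1076191) = 106512/1076191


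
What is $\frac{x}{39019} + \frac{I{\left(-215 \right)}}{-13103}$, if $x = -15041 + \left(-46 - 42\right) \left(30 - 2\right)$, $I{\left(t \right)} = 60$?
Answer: $- \frac{231709155}{511265957} \approx -0.45321$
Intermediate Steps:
$x = -17505$ ($x = -15041 - 88 \left(30 - 2\right) = -15041 - 2464 = -17505$)
$\frac{x}{39019} + \frac{I{\left(-215 \right)}}{-13103} = - \frac{17505}{39019} + \frac{60}{-13103} = \left(-17505\right) \frac{1}{39019} + 60 \left(- \frac{1}{13103}\right) = - \frac{17505}{39019} - \frac{60}{13103} = - \frac{231709155}{511265957}$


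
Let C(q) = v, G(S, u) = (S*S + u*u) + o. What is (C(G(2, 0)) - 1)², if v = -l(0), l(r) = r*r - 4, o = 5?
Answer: 9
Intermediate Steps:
G(S, u) = 5 + S² + u² (G(S, u) = (S*S + u*u) + 5 = (S² + u²) + 5 = 5 + S² + u²)
l(r) = -4 + r² (l(r) = r² - 4 = -4 + r²)
v = 4 (v = -(-4 + 0²) = -(-4 + 0) = -1*(-4) = 4)
C(q) = 4
(C(G(2, 0)) - 1)² = (4 - 1)² = 3² = 9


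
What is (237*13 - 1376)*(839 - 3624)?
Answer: -4748425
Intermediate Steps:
(237*13 - 1376)*(839 - 3624) = (3081 - 1376)*(-2785) = 1705*(-2785) = -4748425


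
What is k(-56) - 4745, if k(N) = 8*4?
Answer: -4713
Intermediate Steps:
k(N) = 32
k(-56) - 4745 = 32 - 4745 = -4713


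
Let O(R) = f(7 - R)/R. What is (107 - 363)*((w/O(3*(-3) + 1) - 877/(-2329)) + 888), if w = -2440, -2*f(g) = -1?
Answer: -23806256384/2329 ≈ -1.0222e+7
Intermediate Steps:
f(g) = ½ (f(g) = -½*(-1) = ½)
O(R) = 1/(2*R)
(107 - 363)*((w/O(3*(-3) + 1) - 877/(-2329)) + 888) = (107 - 363)*((-2440/(1/(2*(3*(-3) + 1))) - 877/(-2329)) + 888) = -256*((-2440/(1/(2*(-9 + 1))) - 877*(-1/2329)) + 888) = -256*((-2440/((½)/(-8)) + 877/2329) + 888) = -256*((-2440/((½)*(-⅛)) + 877/2329) + 888) = -256*((-2440/(-1/16) + 877/2329) + 888) = -256*((-2440*(-16) + 877/2329) + 888) = -256*((39040 + 877/2329) + 888) = -256*(90925037/2329 + 888) = -256*92993189/2329 = -23806256384/2329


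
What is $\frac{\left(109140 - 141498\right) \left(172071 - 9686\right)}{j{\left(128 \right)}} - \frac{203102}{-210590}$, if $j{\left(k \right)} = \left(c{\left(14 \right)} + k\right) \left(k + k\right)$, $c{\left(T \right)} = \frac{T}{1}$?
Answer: $- \frac{276632012223949}{1913841920} \approx -1.4454 \cdot 10^{5}$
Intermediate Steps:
$c{\left(T \right)} = T$ ($c{\left(T \right)} = T 1 = T$)
$j{\left(k \right)} = 2 k \left(14 + k\right)$ ($j{\left(k \right)} = \left(14 + k\right) \left(k + k\right) = \left(14 + k\right) 2 k = 2 k \left(14 + k\right)$)
$\frac{\left(109140 - 141498\right) \left(172071 - 9686\right)}{j{\left(128 \right)}} - \frac{203102}{-210590} = \frac{\left(109140 - 141498\right) \left(172071 - 9686\right)}{2 \cdot 128 \left(14 + 128\right)} - \frac{203102}{-210590} = \frac{\left(-32358\right) 162385}{2 \cdot 128 \cdot 142} - - \frac{101551}{105295} = - \frac{5254453830}{36352} + \frac{101551}{105295} = \left(-5254453830\right) \frac{1}{36352} + \frac{101551}{105295} = - \frac{2627226915}{18176} + \frac{101551}{105295} = - \frac{276632012223949}{1913841920}$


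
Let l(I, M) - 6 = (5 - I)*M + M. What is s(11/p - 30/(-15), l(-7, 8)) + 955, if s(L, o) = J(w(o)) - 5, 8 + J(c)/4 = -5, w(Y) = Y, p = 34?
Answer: 898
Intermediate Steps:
l(I, M) = 6 + M + M*(5 - I) (l(I, M) = 6 + ((5 - I)*M + M) = 6 + (M*(5 - I) + M) = 6 + (M + M*(5 - I)) = 6 + M + M*(5 - I))
J(c) = -52 (J(c) = -32 + 4*(-5) = -32 - 20 = -52)
s(L, o) = -57 (s(L, o) = -52 - 5 = -57)
s(11/p - 30/(-15), l(-7, 8)) + 955 = -57 + 955 = 898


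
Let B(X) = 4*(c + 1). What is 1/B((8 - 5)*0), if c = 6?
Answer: 1/28 ≈ 0.035714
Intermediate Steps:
B(X) = 28 (B(X) = 4*(6 + 1) = 4*7 = 28)
1/B((8 - 5)*0) = 1/28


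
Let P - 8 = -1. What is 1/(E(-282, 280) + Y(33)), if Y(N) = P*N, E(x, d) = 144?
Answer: 1/375 ≈ 0.0026667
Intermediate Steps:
P = 7 (P = 8 - 1 = 7)
Y(N) = 7*N
1/(E(-282, 280) + Y(33)) = 1/(144 + 7*33) = 1/(144 + 231) = 1/375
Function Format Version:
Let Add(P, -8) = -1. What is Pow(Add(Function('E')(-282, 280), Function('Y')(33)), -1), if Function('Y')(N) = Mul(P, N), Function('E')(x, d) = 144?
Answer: Rational(1, 375) ≈ 0.0026667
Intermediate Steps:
P = 7 (P = Add(8, -1) = 7)
Function('Y')(N) = Mul(7, N)
Pow(Add(Function('E')(-282, 280), Function('Y')(33)), -1) = Pow(Add(144, Mul(7, 33)), -1) = Pow(Add(144, 231), -1) = Pow(375, -1) = Rational(1, 375)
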